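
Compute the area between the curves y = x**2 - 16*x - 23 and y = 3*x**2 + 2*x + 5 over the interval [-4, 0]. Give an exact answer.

40

The difference (x**2 - 16*x - 23) - (3*x**2 + 2*x + 5) = -2*x**2 - 18*x - 28 changes sign at x = -2 inside [-4, 0], so split the integral there.
∫[-4,-2] (-2*x**2 - 18*x - 28) dx = 44/3.
∫[-2,0] (-2*x**2 - 18*x - 28) dx = -76/3; the area of that piece is 76/3.
Total area = 44/3 + 76/3 = 40.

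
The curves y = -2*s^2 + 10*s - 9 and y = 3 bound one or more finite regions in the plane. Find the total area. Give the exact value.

Set the curves equal: -2*s^2 + 10*s - 9 = 3, so -2*s^2 + 10*s - 12 = 0, which factors as -2*(s - 3)*(s - 2) = 0. The curves meet at s = 2, 3.
On [2, 3], y = -2*s^2 + 10*s - 9 is on top; that piece has area ∫[2,3] (-2*s^2 + 10*s - 12) ds = 1/3.

1/3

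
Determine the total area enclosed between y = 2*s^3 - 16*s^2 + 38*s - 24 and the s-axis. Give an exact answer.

37/6

The curve meets the s-axis where 2*s^3 - 16*s^2 + 38*s - 24 = 0, i.e. 2*(s - 4)*(s - 3)*(s - 1) = 0, at s = 1, 3, 4.
On [1, 3] the curve lies above the axis; ∫[1,3] (2*s^3 - 16*s^2 + 38*s - 24) ds = 16/3, giving area 16/3.
On [3, 4] the curve lies below the axis; ∫[3,4] (2*s^3 - 16*s^2 + 38*s - 24) ds = -5/6, giving area 5/6.
Total area = 16/3 + 5/6 = 37/6.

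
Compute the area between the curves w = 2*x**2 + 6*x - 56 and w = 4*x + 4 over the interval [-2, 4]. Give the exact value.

300

On [-2, 4], (2*x**2 + 6*x - 56) - (4*x + 4) = 2*x**2 + 2*x - 60 is ≤ 0 throughout, so the area is a single integral of |2*x**2 + 2*x - 60|.
∫[-2,4] (2*x**2 + 2*x - 60) dx = -300; the area of that piece is 300.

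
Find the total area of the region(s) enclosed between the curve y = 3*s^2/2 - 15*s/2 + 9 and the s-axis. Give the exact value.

The curve meets the s-axis where 3*s^2/2 - 15*s/2 + 9 = 0, i.e. 3*(s - 3)*(s - 2)/2 = 0, at s = 2, 3.
On [2, 3] the curve lies below the axis; ∫[2,3] (3*s^2/2 - 15*s/2 + 9) ds = -1/4, giving area 1/4.

1/4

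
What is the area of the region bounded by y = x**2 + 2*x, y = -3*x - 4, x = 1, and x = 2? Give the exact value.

83/6

On [1, 2], (x**2 + 2*x) - (-3*x - 4) = x**2 + 5*x + 4 is ≥ 0 throughout, so the area is a single integral of |x**2 + 5*x + 4|.
∫[1,2] (x**2 + 5*x + 4) dx = 83/6.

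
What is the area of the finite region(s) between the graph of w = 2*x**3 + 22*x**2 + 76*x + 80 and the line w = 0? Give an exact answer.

The curve meets the x-axis where 2*x**3 + 22*x**2 + 76*x + 80 = 0, i.e. 2*(x + 2)*(x + 4)*(x + 5) = 0, at x = -5, -4, -2.
On [-5, -4] the curve lies above the axis; ∫[-5,-4] (2*x**3 + 22*x**2 + 76*x + 80) dx = 5/6, giving area 5/6.
On [-4, -2] the curve lies below the axis; ∫[-4,-2] (2*x**3 + 22*x**2 + 76*x + 80) dx = -16/3, giving area 16/3.
Total area = 5/6 + 16/3 = 37/6.

37/6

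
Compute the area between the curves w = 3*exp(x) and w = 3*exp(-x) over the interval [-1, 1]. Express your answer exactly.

-12 + 6*exp(-1) + 6*exp(1)

The difference (3*exp(x)) - (3*exp(-x)) = 3*exp(x) - 3*exp(-x) changes sign at x = 0 inside [-1, 1], so split the integral there.
∫[-1,0] (3*exp(x) - 3*exp(-x)) dx = -3*exp(1) - 3*exp(-1) + 6; the area of that piece is -6 + 3*exp(-1) + 3*exp(1).
∫[0,1] (3*exp(x) - 3*exp(-x)) dx = -6 + 3*exp(-1) + 3*exp(1).
Total area = (-6 + 3*exp(-1) + 3*exp(1)) + (-6 + 3*exp(-1) + 3*exp(1)) = -12 + 6*exp(-1) + 6*exp(1).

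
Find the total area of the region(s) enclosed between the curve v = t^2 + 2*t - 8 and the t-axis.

36

The curve meets the t-axis where t^2 + 2*t - 8 = 0, i.e. (t - 2)*(t + 4) = 0, at t = -4, 2.
On [-4, 2] the curve lies below the axis; ∫[-4,2] (t^2 + 2*t - 8) dt = -36, giving area 36.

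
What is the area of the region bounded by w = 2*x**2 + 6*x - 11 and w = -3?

125/3

Set the curves equal: 2*x**2 + 6*x - 11 = -3, so 2*x**2 + 6*x - 8 = 0, which factors as 2*(x - 1)*(x + 4) = 0. The curves meet at x = -4, 1.
On [-4, 1], w = -3 is on top; that piece has area ∫[-4,1] (-(2*x**2 + 6*x - 8)) dx = 125/3.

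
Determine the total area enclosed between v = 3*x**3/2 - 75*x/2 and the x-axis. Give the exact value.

The curve meets the x-axis where 3*x**3/2 - 75*x/2 = 0, i.e. 3*x*(x - 5)*(x + 5)/2 = 0, at x = -5, 0, 5.
On [-5, 0] the curve lies above the axis; ∫[-5,0] (3*x**3/2 - 75*x/2) dx = 1875/8, giving area 1875/8.
On [0, 5] the curve lies below the axis; ∫[0,5] (3*x**3/2 - 75*x/2) dx = -1875/8, giving area 1875/8.
Total area = 1875/8 + 1875/8 = 1875/4.

1875/4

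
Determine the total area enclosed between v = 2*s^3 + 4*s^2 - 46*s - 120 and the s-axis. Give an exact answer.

5137/6

The curve meets the s-axis where 2*s^3 + 4*s^2 - 46*s - 120 = 0, i.e. 2*(s - 5)*(s + 3)*(s + 4) = 0, at s = -4, -3, 5.
On [-4, -3] the curve lies above the axis; ∫[-4,-3] (2*s^3 + 4*s^2 - 46*s - 120) ds = 17/6, giving area 17/6.
On [-3, 5] the curve lies below the axis; ∫[-3,5] (2*s^3 + 4*s^2 - 46*s - 120) ds = -2560/3, giving area 2560/3.
Total area = 17/6 + 2560/3 = 5137/6.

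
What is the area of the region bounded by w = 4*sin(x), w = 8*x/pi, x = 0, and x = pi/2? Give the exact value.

On [0, pi/2], (4*sin(x)) - (8*x/pi) = -8*x/pi + 4*sin(x) is ≥ 0 throughout, so the area is a single integral of |-8*x/pi + 4*sin(x)|.
∫[0,pi/2] (-8*x/pi + 4*sin(x)) dx = 4 - pi.

4 - pi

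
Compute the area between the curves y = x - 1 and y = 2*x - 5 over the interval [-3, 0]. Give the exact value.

On [-3, 0], (x - 1) - (2*x - 5) = -x + 4 is ≥ 0 throughout, so the area is a single integral of |-x + 4|.
∫[-3,0] (-x + 4) dx = 33/2.

33/2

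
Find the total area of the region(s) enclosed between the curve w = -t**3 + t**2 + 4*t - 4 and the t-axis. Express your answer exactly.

The curve meets the t-axis where -t**3 + t**2 + 4*t - 4 = 0, i.e. -(t - 2)*(t - 1)*(t + 2) = 0, at t = -2, 1, 2.
On [-2, 1] the curve lies below the axis; ∫[-2,1] (-t**3 + t**2 + 4*t - 4) dt = -45/4, giving area 45/4.
On [1, 2] the curve lies above the axis; ∫[1,2] (-t**3 + t**2 + 4*t - 4) dt = 7/12, giving area 7/12.
Total area = 45/4 + 7/12 = 71/6.

71/6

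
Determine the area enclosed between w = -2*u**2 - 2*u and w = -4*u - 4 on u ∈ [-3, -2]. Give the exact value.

On [-3, -2], (-2*u**2 - 2*u) - (-4*u - 4) = -2*u**2 + 2*u + 4 is ≤ 0 throughout, so the area is a single integral of |-2*u**2 + 2*u + 4|.
∫[-3,-2] (-2*u**2 + 2*u + 4) du = -41/3; the area of that piece is 41/3.

41/3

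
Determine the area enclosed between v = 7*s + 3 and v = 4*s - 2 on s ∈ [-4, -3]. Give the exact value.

11/2

On [-4, -3], (7*s + 3) - (4*s - 2) = 3*s + 5 is ≤ 0 throughout, so the area is a single integral of |3*s + 5|.
∫[-4,-3] (3*s + 5) ds = -11/2; the area of that piece is 11/2.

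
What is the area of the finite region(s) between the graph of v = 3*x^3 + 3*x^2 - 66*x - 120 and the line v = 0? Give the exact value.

3901/4

The curve meets the x-axis where 3*x^3 + 3*x^2 - 66*x - 120 = 0, i.e. 3*(x - 5)*(x + 2)*(x + 4) = 0, at x = -4, -2, 5.
On [-4, -2] the curve lies above the axis; ∫[-4,-2] (3*x^3 + 3*x^2 - 66*x - 120) dx = 32, giving area 32.
On [-2, 5] the curve lies below the axis; ∫[-2,5] (3*x^3 + 3*x^2 - 66*x - 120) dx = -3773/4, giving area 3773/4.
Total area = 32 + 3773/4 = 3901/4.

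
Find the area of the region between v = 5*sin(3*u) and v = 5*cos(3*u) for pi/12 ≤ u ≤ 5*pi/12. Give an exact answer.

On [pi/12, 5*pi/12], (5*sin(3*u)) - (5*cos(3*u)) = 5*sin(3*u) - 5*cos(3*u) is ≥ 0 throughout, so the area is a single integral of |5*sin(3*u) - 5*cos(3*u)|.
∫[pi/12,5*pi/12] (5*sin(3*u) - 5*cos(3*u)) du = 10*sqrt(2)/3.

10*sqrt(2)/3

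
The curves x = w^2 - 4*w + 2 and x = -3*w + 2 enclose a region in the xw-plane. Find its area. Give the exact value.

Both boundary curves give x as a function of w, so integrate with respect to w. Setting them equal: w^2 - w = 0, i.e. w*(w - 1) = 0, so they meet at w = 0, 1.
For w in [0, 1], x = w^2 - 4*w + 2 is on the left; area = ∫[0,1] (-(w^2 - w)) dw = 1/6.

1/6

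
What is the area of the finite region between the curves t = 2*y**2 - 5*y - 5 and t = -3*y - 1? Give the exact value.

9

Both boundary curves give t as a function of y, so integrate with respect to y. Setting them equal: 2*y**2 - 2*y - 4 = 0, i.e. 2*(y - 2)*(y + 1) = 0, so they meet at y = -1, 2.
For y in [-1, 2], t = 2*y**2 - 5*y - 5 is on the left; area = ∫[-1,2] (-(2*y**2 - 2*y - 4)) dy = 9.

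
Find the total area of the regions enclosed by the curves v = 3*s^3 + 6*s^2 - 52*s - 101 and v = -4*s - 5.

568

Set the curves equal: 3*s^3 + 6*s^2 - 52*s - 101 = -4*s - 5, so 3*s^3 + 6*s^2 - 48*s - 96 = 0, which factors as 3*(s - 4)*(s + 2)*(s + 4) = 0. The curves meet at s = -4, -2, 4.
On [-4, -2], v = 3*s^3 + 6*s^2 - 52*s - 101 is on top; that piece has area ∫[-4,-2] (3*s^3 + 6*s^2 - 48*s - 96) ds = 28.
On [-2, 4], v = -4*s - 5 is on top; that piece has area ∫[-2,4] (-(3*s^3 + 6*s^2 - 48*s - 96)) ds = 540.
Total enclosed area = 28 + 540 = 568.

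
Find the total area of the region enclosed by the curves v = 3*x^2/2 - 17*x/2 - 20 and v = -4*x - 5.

343/4

Set the curves equal: 3*x^2/2 - 17*x/2 - 20 = -4*x - 5, so 3*x^2/2 - 9*x/2 - 15 = 0, which factors as 3*(x - 5)*(x + 2)/2 = 0. The curves meet at x = -2, 5.
On [-2, 5], v = -4*x - 5 is on top; that piece has area ∫[-2,5] (-(3*x^2/2 - 9*x/2 - 15)) dx = 343/4.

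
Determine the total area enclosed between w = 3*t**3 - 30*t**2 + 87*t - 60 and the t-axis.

The curve meets the t-axis where 3*t**3 - 30*t**2 + 87*t - 60 = 0, i.e. 3*(t - 5)*(t - 4)*(t - 1) = 0, at t = 1, 4, 5.
On [1, 4] the curve lies above the axis; ∫[1,4] (3*t**3 - 30*t**2 + 87*t - 60) dt = 135/4, giving area 135/4.
On [4, 5] the curve lies below the axis; ∫[4,5] (3*t**3 - 30*t**2 + 87*t - 60) dt = -7/4, giving area 7/4.
Total area = 135/4 + 7/4 = 71/2.

71/2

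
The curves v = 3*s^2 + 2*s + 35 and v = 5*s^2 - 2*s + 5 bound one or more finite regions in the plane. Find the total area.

Set the curves equal: 3*s^2 + 2*s + 35 = 5*s^2 - 2*s + 5, so -2*s^2 + 4*s + 30 = 0, which factors as -2*(s - 5)*(s + 3) = 0. The curves meet at s = -3, 5.
On [-3, 5], v = 3*s^2 + 2*s + 35 is on top; that piece has area ∫[-3,5] (-2*s^2 + 4*s + 30) ds = 512/3.

512/3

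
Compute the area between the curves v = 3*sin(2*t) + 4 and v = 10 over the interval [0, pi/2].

On [0, pi/2], (3*sin(2*t) + 4) - (10) = 3*sin(2*t) - 6 is ≤ 0 throughout, so the area is a single integral of |3*sin(2*t) - 6|.
∫[0,pi/2] (3*sin(2*t) - 6) dt = 3 - 3*pi; the area of that piece is -3 + 3*pi.

-3 + 3*pi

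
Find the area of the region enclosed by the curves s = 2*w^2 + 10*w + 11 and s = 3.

Both boundary curves give s as a function of w, so integrate with respect to w. Setting them equal: 2*w^2 + 10*w + 8 = 0, i.e. 2*(w + 1)*(w + 4) = 0, so they meet at w = -4, -1.
For w in [-4, -1], s = 2*w^2 + 10*w + 11 is on the left; area = ∫[-4,-1] (-(2*w^2 + 10*w + 8)) dw = 9.

9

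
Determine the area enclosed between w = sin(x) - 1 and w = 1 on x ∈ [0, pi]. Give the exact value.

-2 + 2*pi

On [0, pi], (sin(x) - 1) - (1) = sin(x) - 2 is ≤ 0 throughout, so the area is a single integral of |sin(x) - 2|.
∫[0,pi] (sin(x) - 2) dx = 2 - 2*pi; the area of that piece is -2 + 2*pi.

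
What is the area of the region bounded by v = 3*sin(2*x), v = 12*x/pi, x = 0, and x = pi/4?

3/2 - 3*pi/8

On [0, pi/4], (3*sin(2*x)) - (12*x/pi) = -12*x/pi + 3*sin(2*x) is ≥ 0 throughout, so the area is a single integral of |-12*x/pi + 3*sin(2*x)|.
∫[0,pi/4] (-12*x/pi + 3*sin(2*x)) dx = 3/2 - 3*pi/8.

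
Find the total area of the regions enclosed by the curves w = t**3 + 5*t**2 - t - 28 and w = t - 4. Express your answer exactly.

Set the curves equal: t**3 + 5*t**2 - t - 28 = t - 4, so t**3 + 5*t**2 - 2*t - 24 = 0, which factors as (t - 2)*(t + 3)*(t + 4) = 0. The curves meet at t = -4, -3, 2.
On [-4, -3], w = t**3 + 5*t**2 - t - 28 is on top; that piece has area ∫[-4,-3] (t**3 + 5*t**2 - 2*t - 24) dt = 11/12.
On [-3, 2], w = t - 4 is on top; that piece has area ∫[-3,2] (-(t**3 + 5*t**2 - 2*t - 24)) dt = 875/12.
Total enclosed area = 11/12 + 875/12 = 443/6.

443/6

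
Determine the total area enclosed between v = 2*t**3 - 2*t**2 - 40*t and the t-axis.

The curve meets the t-axis where 2*t**3 - 2*t**2 - 40*t = 0, i.e. 2*t*(t - 5)*(t + 4) = 0, at t = -4, 0, 5.
On [-4, 0] the curve lies above the axis; ∫[-4,0] (2*t**3 - 2*t**2 - 40*t) dt = 448/3, giving area 448/3.
On [0, 5] the curve lies below the axis; ∫[0,5] (2*t**3 - 2*t**2 - 40*t) dt = -1625/6, giving area 1625/6.
Total area = 448/3 + 1625/6 = 2521/6.

2521/6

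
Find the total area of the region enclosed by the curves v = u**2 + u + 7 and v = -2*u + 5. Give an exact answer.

1/6

Set the curves equal: u**2 + u + 7 = -2*u + 5, so u**2 + 3*u + 2 = 0, which factors as (u + 1)*(u + 2) = 0. The curves meet at u = -2, -1.
On [-2, -1], v = -2*u + 5 is on top; that piece has area ∫[-2,-1] (-(u**2 + 3*u + 2)) du = 1/6.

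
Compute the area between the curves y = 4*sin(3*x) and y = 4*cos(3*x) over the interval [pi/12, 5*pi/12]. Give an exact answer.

8*sqrt(2)/3

On [pi/12, 5*pi/12], (4*sin(3*x)) - (4*cos(3*x)) = 4*sin(3*x) - 4*cos(3*x) is ≥ 0 throughout, so the area is a single integral of |4*sin(3*x) - 4*cos(3*x)|.
∫[pi/12,5*pi/12] (4*sin(3*x) - 4*cos(3*x)) dx = 8*sqrt(2)/3.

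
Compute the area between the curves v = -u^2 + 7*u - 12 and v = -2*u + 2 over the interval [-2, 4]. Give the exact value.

206/3

The difference (-u^2 + 7*u - 12) - (-2*u + 2) = -u^2 + 9*u - 14 changes sign at u = 2 inside [-2, 4], so split the integral there.
∫[-2,2] (-u^2 + 9*u - 14) du = -184/3; the area of that piece is 184/3.
∫[2,4] (-u^2 + 9*u - 14) du = 22/3.
Total area = 184/3 + 22/3 = 206/3.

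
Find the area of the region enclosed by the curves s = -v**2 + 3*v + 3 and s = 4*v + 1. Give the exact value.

9/2

Both boundary curves give s as a function of v, so integrate with respect to v. Setting them equal: -v**2 - v + 2 = 0, i.e. -(v - 1)*(v + 2) = 0, so they meet at v = -2, 1.
For v in [-2, 1], s = -v**2 + 3*v + 3 is on the right; area = ∫[-2,1] (-v**2 - v + 2) dv = 9/2.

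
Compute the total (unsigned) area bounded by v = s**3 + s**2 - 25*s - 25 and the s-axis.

1012/3

The curve meets the s-axis where s**3 + s**2 - 25*s - 25 = 0, i.e. (s - 5)*(s + 1)*(s + 5) = 0, at s = -5, -1, 5.
On [-5, -1] the curve lies above the axis; ∫[-5,-1] (s**3 + s**2 - 25*s - 25) ds = 256/3, giving area 256/3.
On [-1, 5] the curve lies below the axis; ∫[-1,5] (s**3 + s**2 - 25*s - 25) ds = -252, giving area 252.
Total area = 256/3 + 252 = 1012/3.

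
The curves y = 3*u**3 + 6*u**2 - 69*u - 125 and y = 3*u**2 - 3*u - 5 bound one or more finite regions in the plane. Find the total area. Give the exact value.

Set the curves equal: 3*u**3 + 6*u**2 - 69*u - 125 = 3*u**2 - 3*u - 5, so 3*u**3 + 3*u**2 - 66*u - 120 = 0, which factors as 3*(u - 5)*(u + 2)*(u + 4) = 0. The curves meet at u = -4, -2, 5.
On [-4, -2], y = 3*u**3 + 6*u**2 - 69*u - 125 is on top; that piece has area ∫[-4,-2] (3*u**3 + 3*u**2 - 66*u - 120) du = 32.
On [-2, 5], y = 3*u**2 - 3*u - 5 is on top; that piece has area ∫[-2,5] (-(3*u**3 + 3*u**2 - 66*u - 120)) du = 3773/4.
Total enclosed area = 32 + 3773/4 = 3901/4.

3901/4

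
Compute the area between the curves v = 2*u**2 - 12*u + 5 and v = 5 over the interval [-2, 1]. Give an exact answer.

104/3

The difference (2*u**2 - 12*u + 5) - (5) = 2*u**2 - 12*u changes sign at u = 0 inside [-2, 1], so split the integral there.
∫[-2,0] (2*u**2 - 12*u) du = 88/3.
∫[0,1] (2*u**2 - 12*u) du = -16/3; the area of that piece is 16/3.
Total area = 88/3 + 16/3 = 104/3.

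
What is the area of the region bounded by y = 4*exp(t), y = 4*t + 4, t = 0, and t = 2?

On [0, 2], (4*exp(t)) - (4*t + 4) = -4*t + 4*exp(t) - 4 is ≥ 0 throughout, so the area is a single integral of |-4*t + 4*exp(t) - 4|.
∫[0,2] (-4*t + 4*exp(t) - 4) dt = -20 + 4*exp(2).

-20 + 4*exp(2)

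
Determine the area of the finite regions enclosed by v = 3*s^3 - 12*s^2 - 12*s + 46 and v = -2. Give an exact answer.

148

Set the curves equal: 3*s^3 - 12*s^2 - 12*s + 46 = -2, so 3*s^3 - 12*s^2 - 12*s + 48 = 0, which factors as 3*(s - 4)*(s - 2)*(s + 2) = 0. The curves meet at s = -2, 2, 4.
On [-2, 2], v = 3*s^3 - 12*s^2 - 12*s + 46 is on top; that piece has area ∫[-2,2] (3*s^3 - 12*s^2 - 12*s + 48) ds = 128.
On [2, 4], v = -2 is on top; that piece has area ∫[2,4] (-(3*s^3 - 12*s^2 - 12*s + 48)) ds = 20.
Total enclosed area = 128 + 20 = 148.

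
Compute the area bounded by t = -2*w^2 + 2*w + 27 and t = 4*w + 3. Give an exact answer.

Both boundary curves give t as a function of w, so integrate with respect to w. Setting them equal: -2*w^2 - 2*w + 24 = 0, i.e. -2*(w - 3)*(w + 4) = 0, so they meet at w = -4, 3.
For w in [-4, 3], t = -2*w^2 + 2*w + 27 is on the right; area = ∫[-4,3] (-2*w^2 - 2*w + 24) dw = 343/3.

343/3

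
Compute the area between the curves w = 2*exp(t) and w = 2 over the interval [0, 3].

On [0, 3], (2*exp(t)) - (2) = 2*exp(t) - 2 is ≥ 0 throughout, so the area is a single integral of |2*exp(t) - 2|.
∫[0,3] (2*exp(t) - 2) dt = -8 + 2*exp(3).

-8 + 2*exp(3)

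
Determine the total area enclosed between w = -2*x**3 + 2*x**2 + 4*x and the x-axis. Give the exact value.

The curve meets the x-axis where -2*x**3 + 2*x**2 + 4*x = 0, i.e. -2*x*(x - 2)*(x + 1) = 0, at x = -1, 0, 2.
On [-1, 0] the curve lies below the axis; ∫[-1,0] (-2*x**3 + 2*x**2 + 4*x) dx = -5/6, giving area 5/6.
On [0, 2] the curve lies above the axis; ∫[0,2] (-2*x**3 + 2*x**2 + 4*x) dx = 16/3, giving area 16/3.
Total area = 5/6 + 16/3 = 37/6.

37/6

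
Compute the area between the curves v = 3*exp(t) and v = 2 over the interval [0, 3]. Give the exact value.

On [0, 3], (3*exp(t)) - (2) = 3*exp(t) - 2 is ≥ 0 throughout, so the area is a single integral of |3*exp(t) - 2|.
∫[0,3] (3*exp(t) - 2) dt = -9 + 3*exp(3).

-9 + 3*exp(3)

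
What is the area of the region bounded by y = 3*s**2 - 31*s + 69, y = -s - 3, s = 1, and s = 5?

The difference (3*s**2 - 31*s + 69) - (-s - 3) = 3*s**2 - 30*s + 72 changes sign at s = 4 inside [1, 5], so split the integral there.
∫[1,4] (3*s**2 - 30*s + 72) ds = 54.
∫[4,5] (3*s**2 - 30*s + 72) ds = -2; the area of that piece is 2.
Total area = 54 + 2 = 56.

56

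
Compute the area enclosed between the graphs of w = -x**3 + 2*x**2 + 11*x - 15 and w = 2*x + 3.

443/6

Set the curves equal: -x**3 + 2*x**2 + 11*x - 15 = 2*x + 3, so -x**3 + 2*x**2 + 9*x - 18 = 0, which factors as -(x - 3)*(x - 2)*(x + 3) = 0. The curves meet at x = -3, 2, 3.
On [-3, 2], w = 2*x + 3 is on top; that piece has area ∫[-3,2] (-(-x**3 + 2*x**2 + 9*x - 18)) dx = 875/12.
On [2, 3], w = -x**3 + 2*x**2 + 11*x - 15 is on top; that piece has area ∫[2,3] (-x**3 + 2*x**2 + 9*x - 18) dx = 11/12.
Total enclosed area = 875/12 + 11/12 = 443/6.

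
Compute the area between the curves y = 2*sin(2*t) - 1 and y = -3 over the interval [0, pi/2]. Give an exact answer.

2 + pi

On [0, pi/2], (2*sin(2*t) - 1) - (-3) = 2*sin(2*t) + 2 is ≥ 0 throughout, so the area is a single integral of |2*sin(2*t) + 2|.
∫[0,pi/2] (2*sin(2*t) + 2) dt = 2 + pi.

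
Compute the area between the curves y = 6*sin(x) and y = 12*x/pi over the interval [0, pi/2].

On [0, pi/2], (6*sin(x)) - (12*x/pi) = -12*x/pi + 6*sin(x) is ≥ 0 throughout, so the area is a single integral of |-12*x/pi + 6*sin(x)|.
∫[0,pi/2] (-12*x/pi + 6*sin(x)) dx = 6 - 3*pi/2.

6 - 3*pi/2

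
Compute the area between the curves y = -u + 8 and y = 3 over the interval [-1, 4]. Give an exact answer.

On [-1, 4], (-u + 8) - (3) = -u + 5 is ≥ 0 throughout, so the area is a single integral of |-u + 5|.
∫[-1,4] (-u + 5) du = 35/2.

35/2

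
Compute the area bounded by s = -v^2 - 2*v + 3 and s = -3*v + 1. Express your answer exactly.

9/2

Both boundary curves give s as a function of v, so integrate with respect to v. Setting them equal: -v^2 + v + 2 = 0, i.e. -(v - 2)*(v + 1) = 0, so they meet at v = -1, 2.
For v in [-1, 2], s = -v^2 - 2*v + 3 is on the right; area = ∫[-1,2] (-v^2 + v + 2) dv = 9/2.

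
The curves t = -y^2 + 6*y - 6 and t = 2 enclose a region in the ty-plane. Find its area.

4/3

Both boundary curves give t as a function of y, so integrate with respect to y. Setting them equal: -y^2 + 6*y - 8 = 0, i.e. -(y - 4)*(y - 2) = 0, so they meet at y = 2, 4.
For y in [2, 4], t = -y^2 + 6*y - 6 is on the right; area = ∫[2,4] (-y^2 + 6*y - 8) dy = 4/3.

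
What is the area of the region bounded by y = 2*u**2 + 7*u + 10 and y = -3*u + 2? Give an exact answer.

Set the curves equal: 2*u**2 + 7*u + 10 = -3*u + 2, so 2*u**2 + 10*u + 8 = 0, which factors as 2*(u + 1)*(u + 4) = 0. The curves meet at u = -4, -1.
On [-4, -1], y = -3*u + 2 is on top; that piece has area ∫[-4,-1] (-(2*u**2 + 10*u + 8)) du = 9.

9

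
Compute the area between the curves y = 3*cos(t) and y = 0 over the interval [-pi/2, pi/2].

6

On [-pi/2, pi/2], (3*cos(t)) - (0) = 3*cos(t) is ≥ 0 throughout, so the area is a single integral of |3*cos(t)|.
∫[-pi/2,pi/2] (3*cos(t)) dt = 6.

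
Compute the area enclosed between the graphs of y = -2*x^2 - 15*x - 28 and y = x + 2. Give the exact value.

8/3

Set the curves equal: -2*x^2 - 15*x - 28 = x + 2, so -2*x^2 - 16*x - 30 = 0, which factors as -2*(x + 3)*(x + 5) = 0. The curves meet at x = -5, -3.
On [-5, -3], y = -2*x^2 - 15*x - 28 is on top; that piece has area ∫[-5,-3] (-2*x^2 - 16*x - 30) dx = 8/3.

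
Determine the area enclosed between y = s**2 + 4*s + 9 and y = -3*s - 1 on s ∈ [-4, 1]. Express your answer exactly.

The difference (s**2 + 4*s + 9) - (-3*s - 1) = s**2 + 7*s + 10 changes sign at s = -2 inside [-4, 1], so split the integral there.
∫[-4,-2] (s**2 + 7*s + 10) ds = -10/3; the area of that piece is 10/3.
∫[-2,1] (s**2 + 7*s + 10) ds = 45/2.
Total area = 10/3 + 45/2 = 155/6.

155/6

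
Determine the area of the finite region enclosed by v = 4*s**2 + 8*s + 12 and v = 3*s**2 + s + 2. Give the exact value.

9/2

Set the curves equal: 4*s**2 + 8*s + 12 = 3*s**2 + s + 2, so s**2 + 7*s + 10 = 0, which factors as (s + 2)*(s + 5) = 0. The curves meet at s = -5, -2.
On [-5, -2], v = 3*s**2 + s + 2 is on top; that piece has area ∫[-5,-2] (-(s**2 + 7*s + 10)) ds = 9/2.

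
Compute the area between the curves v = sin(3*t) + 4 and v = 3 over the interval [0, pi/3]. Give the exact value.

2/3 + pi/3

On [0, pi/3], (sin(3*t) + 4) - (3) = sin(3*t) + 1 is ≥ 0 throughout, so the area is a single integral of |sin(3*t) + 1|.
∫[0,pi/3] (sin(3*t) + 1) dt = 2/3 + pi/3.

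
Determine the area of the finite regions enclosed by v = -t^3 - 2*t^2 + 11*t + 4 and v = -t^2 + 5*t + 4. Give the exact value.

Set the curves equal: -t^3 - 2*t^2 + 11*t + 4 = -t^2 + 5*t + 4, so -t^3 - t^2 + 6*t = 0, which factors as -t*(t - 2)*(t + 3) = 0. The curves meet at t = -3, 0, 2.
On [-3, 0], v = -t^2 + 5*t + 4 is on top; that piece has area ∫[-3,0] (-(-t^3 - t^2 + 6*t)) dt = 63/4.
On [0, 2], v = -t^3 - 2*t^2 + 11*t + 4 is on top; that piece has area ∫[0,2] (-t^3 - t^2 + 6*t) dt = 16/3.
Total enclosed area = 63/4 + 16/3 = 253/12.

253/12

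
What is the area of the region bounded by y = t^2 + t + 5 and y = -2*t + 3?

Set the curves equal: t^2 + t + 5 = -2*t + 3, so t^2 + 3*t + 2 = 0, which factors as (t + 1)*(t + 2) = 0. The curves meet at t = -2, -1.
On [-2, -1], y = -2*t + 3 is on top; that piece has area ∫[-2,-1] (-(t^2 + 3*t + 2)) dt = 1/6.

1/6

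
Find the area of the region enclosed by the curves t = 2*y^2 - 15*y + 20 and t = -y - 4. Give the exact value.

Both boundary curves give t as a function of y, so integrate with respect to y. Setting them equal: 2*y^2 - 14*y + 24 = 0, i.e. 2*(y - 4)*(y - 3) = 0, so they meet at y = 3, 4.
For y in [3, 4], t = 2*y^2 - 15*y + 20 is on the left; area = ∫[3,4] (-(2*y^2 - 14*y + 24)) dy = 1/3.

1/3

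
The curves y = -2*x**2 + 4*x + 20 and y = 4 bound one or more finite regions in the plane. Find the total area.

Set the curves equal: -2*x**2 + 4*x + 20 = 4, so -2*x**2 + 4*x + 16 = 0, which factors as -2*(x - 4)*(x + 2) = 0. The curves meet at x = -2, 4.
On [-2, 4], y = -2*x**2 + 4*x + 20 is on top; that piece has area ∫[-2,4] (-2*x**2 + 4*x + 16) dx = 72.

72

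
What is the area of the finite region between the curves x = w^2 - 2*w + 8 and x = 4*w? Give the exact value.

Both boundary curves give x as a function of w, so integrate with respect to w. Setting them equal: w^2 - 6*w + 8 = 0, i.e. (w - 4)*(w - 2) = 0, so they meet at w = 2, 4.
For w in [2, 4], x = w^2 - 2*w + 8 is on the left; area = ∫[2,4] (-(w^2 - 6*w + 8)) dw = 4/3.

4/3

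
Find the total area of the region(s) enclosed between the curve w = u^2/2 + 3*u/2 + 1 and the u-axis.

1/12

The curve meets the u-axis where u^2/2 + 3*u/2 + 1 = 0, i.e. (u + 1)*(u + 2)/2 = 0, at u = -2, -1.
On [-2, -1] the curve lies below the axis; ∫[-2,-1] (u^2/2 + 3*u/2 + 1) du = -1/12, giving area 1/12.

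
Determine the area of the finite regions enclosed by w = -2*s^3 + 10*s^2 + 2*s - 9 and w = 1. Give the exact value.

296/3

Set the curves equal: -2*s^3 + 10*s^2 + 2*s - 9 = 1, so -2*s^3 + 10*s^2 + 2*s - 10 = 0, which factors as -2*(s - 5)*(s - 1)*(s + 1) = 0. The curves meet at s = -1, 1, 5.
On [-1, 1], w = 1 is on top; that piece has area ∫[-1,1] (-(-2*s^3 + 10*s^2 + 2*s - 10)) ds = 40/3.
On [1, 5], w = -2*s^3 + 10*s^2 + 2*s - 9 is on top; that piece has area ∫[1,5] (-2*s^3 + 10*s^2 + 2*s - 10) ds = 256/3.
Total enclosed area = 40/3 + 256/3 = 296/3.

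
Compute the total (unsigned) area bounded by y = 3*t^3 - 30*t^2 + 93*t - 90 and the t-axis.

37/4

The curve meets the t-axis where 3*t^3 - 30*t^2 + 93*t - 90 = 0, i.e. 3*(t - 5)*(t - 3)*(t - 2) = 0, at t = 2, 3, 5.
On [2, 3] the curve lies above the axis; ∫[2,3] (3*t^3 - 30*t^2 + 93*t - 90) dt = 5/4, giving area 5/4.
On [3, 5] the curve lies below the axis; ∫[3,5] (3*t^3 - 30*t^2 + 93*t - 90) dt = -8, giving area 8.
Total area = 5/4 + 8 = 37/4.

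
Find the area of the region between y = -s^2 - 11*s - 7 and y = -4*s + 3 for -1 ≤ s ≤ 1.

62/3

On [-1, 1], (-s^2 - 11*s - 7) - (-4*s + 3) = -s^2 - 7*s - 10 is ≤ 0 throughout, so the area is a single integral of |-s^2 - 7*s - 10|.
∫[-1,1] (-s^2 - 7*s - 10) ds = -62/3; the area of that piece is 62/3.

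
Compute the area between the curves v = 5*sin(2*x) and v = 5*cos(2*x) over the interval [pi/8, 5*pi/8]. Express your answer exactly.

On [pi/8, 5*pi/8], (5*sin(2*x)) - (5*cos(2*x)) = 5*sin(2*x) - 5*cos(2*x) is ≥ 0 throughout, so the area is a single integral of |5*sin(2*x) - 5*cos(2*x)|.
∫[pi/8,5*pi/8] (5*sin(2*x) - 5*cos(2*x)) dx = 5*sqrt(2).

5*sqrt(2)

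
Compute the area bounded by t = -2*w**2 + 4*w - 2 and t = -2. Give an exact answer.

8/3

Both boundary curves give t as a function of w, so integrate with respect to w. Setting them equal: -2*w**2 + 4*w = 0, i.e. -2*w*(w - 2) = 0, so they meet at w = 0, 2.
For w in [0, 2], t = -2*w**2 + 4*w - 2 is on the right; area = ∫[0,2] (-2*w**2 + 4*w) dw = 8/3.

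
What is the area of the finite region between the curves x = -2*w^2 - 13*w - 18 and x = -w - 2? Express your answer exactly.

8/3

Both boundary curves give x as a function of w, so integrate with respect to w. Setting them equal: -2*w^2 - 12*w - 16 = 0, i.e. -2*(w + 2)*(w + 4) = 0, so they meet at w = -4, -2.
For w in [-4, -2], x = -2*w^2 - 13*w - 18 is on the right; area = ∫[-4,-2] (-2*w^2 - 12*w - 16) dw = 8/3.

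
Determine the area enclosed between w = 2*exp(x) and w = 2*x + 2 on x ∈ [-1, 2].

-9 - 2*exp(-1) + 2*exp(2)

On [-1, 2], (2*exp(x)) - (2*x + 2) = -2*x + 2*exp(x) - 2 is ≥ 0 throughout, so the area is a single integral of |-2*x + 2*exp(x) - 2|.
∫[-1,2] (-2*x + 2*exp(x) - 2) dx = -9 - 2*exp(-1) + 2*exp(2).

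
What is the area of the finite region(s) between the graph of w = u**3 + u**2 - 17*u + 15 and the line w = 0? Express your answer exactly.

568/3

The curve meets the u-axis where u**3 + u**2 - 17*u + 15 = 0, i.e. (u - 3)*(u - 1)*(u + 5) = 0, at u = -5, 1, 3.
On [-5, 1] the curve lies above the axis; ∫[-5,1] (u**3 + u**2 - 17*u + 15) du = 180, giving area 180.
On [1, 3] the curve lies below the axis; ∫[1,3] (u**3 + u**2 - 17*u + 15) du = -28/3, giving area 28/3.
Total area = 180 + 28/3 = 568/3.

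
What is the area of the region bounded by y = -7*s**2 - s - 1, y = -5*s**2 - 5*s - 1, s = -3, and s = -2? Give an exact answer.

On [-3, -2], (-7*s**2 - s - 1) - (-5*s**2 - 5*s - 1) = -2*s**2 + 4*s is ≤ 0 throughout, so the area is a single integral of |-2*s**2 + 4*s|.
∫[-3,-2] (-2*s**2 + 4*s) ds = -68/3; the area of that piece is 68/3.

68/3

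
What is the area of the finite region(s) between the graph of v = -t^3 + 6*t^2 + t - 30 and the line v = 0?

407/4

The curve meets the t-axis where -t^3 + 6*t^2 + t - 30 = 0, i.e. -(t - 5)*(t - 3)*(t + 2) = 0, at t = -2, 3, 5.
On [-2, 3] the curve lies below the axis; ∫[-2,3] (-t^3 + 6*t^2 + t - 30) dt = -375/4, giving area 375/4.
On [3, 5] the curve lies above the axis; ∫[3,5] (-t^3 + 6*t^2 + t - 30) dt = 8, giving area 8.
Total area = 375/4 + 8 = 407/4.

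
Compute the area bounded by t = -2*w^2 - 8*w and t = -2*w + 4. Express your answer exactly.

1/3

Both boundary curves give t as a function of w, so integrate with respect to w. Setting them equal: -2*w^2 - 6*w - 4 = 0, i.e. -2*(w + 1)*(w + 2) = 0, so they meet at w = -2, -1.
For w in [-2, -1], t = -2*w^2 - 8*w is on the right; area = ∫[-2,-1] (-2*w^2 - 6*w - 4) dw = 1/3.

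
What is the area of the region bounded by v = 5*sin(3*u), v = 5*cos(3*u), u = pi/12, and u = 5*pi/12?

On [pi/12, 5*pi/12], (5*sin(3*u)) - (5*cos(3*u)) = 5*sin(3*u) - 5*cos(3*u) is ≥ 0 throughout, so the area is a single integral of |5*sin(3*u) - 5*cos(3*u)|.
∫[pi/12,5*pi/12] (5*sin(3*u) - 5*cos(3*u)) du = 10*sqrt(2)/3.

10*sqrt(2)/3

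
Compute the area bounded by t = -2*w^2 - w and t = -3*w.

1/3

Both boundary curves give t as a function of w, so integrate with respect to w. Setting them equal: -2*w^2 + 2*w = 0, i.e. -2*w*(w - 1) = 0, so they meet at w = 0, 1.
For w in [0, 1], t = -2*w^2 - w is on the right; area = ∫[0,1] (-2*w^2 + 2*w) dw = 1/3.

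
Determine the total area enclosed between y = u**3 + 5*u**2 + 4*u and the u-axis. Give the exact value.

71/6

The curve meets the u-axis where u**3 + 5*u**2 + 4*u = 0, i.e. u*(u + 1)*(u + 4) = 0, at u = -4, -1, 0.
On [-4, -1] the curve lies above the axis; ∫[-4,-1] (u**3 + 5*u**2 + 4*u) du = 45/4, giving area 45/4.
On [-1, 0] the curve lies below the axis; ∫[-1,0] (u**3 + 5*u**2 + 4*u) du = -7/12, giving area 7/12.
Total area = 45/4 + 7/12 = 71/6.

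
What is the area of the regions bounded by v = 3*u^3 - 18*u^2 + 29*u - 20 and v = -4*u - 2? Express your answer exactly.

3/2

Set the curves equal: 3*u^3 - 18*u^2 + 29*u - 20 = -4*u - 2, so 3*u^3 - 18*u^2 + 33*u - 18 = 0, which factors as 3*(u - 3)*(u - 2)*(u - 1) = 0. The curves meet at u = 1, 2, 3.
On [1, 2], v = 3*u^3 - 18*u^2 + 29*u - 20 is on top; that piece has area ∫[1,2] (3*u^3 - 18*u^2 + 33*u - 18) du = 3/4.
On [2, 3], v = -4*u - 2 is on top; that piece has area ∫[2,3] (-(3*u^3 - 18*u^2 + 33*u - 18)) du = 3/4.
Total enclosed area = 3/4 + 3/4 = 3/2.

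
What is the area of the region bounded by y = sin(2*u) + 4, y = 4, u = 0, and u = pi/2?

On [0, pi/2], (sin(2*u) + 4) - (4) = sin(2*u) is ≥ 0 throughout, so the area is a single integral of |sin(2*u)|.
∫[0,pi/2] (sin(2*u)) du = 1.

1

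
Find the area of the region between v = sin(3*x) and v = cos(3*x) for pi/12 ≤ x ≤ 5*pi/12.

On [pi/12, 5*pi/12], (sin(3*x)) - (cos(3*x)) = sin(3*x) - cos(3*x) is ≥ 0 throughout, so the area is a single integral of |sin(3*x) - cos(3*x)|.
∫[pi/12,5*pi/12] (sin(3*x) - cos(3*x)) dx = 2*sqrt(2)/3.

2*sqrt(2)/3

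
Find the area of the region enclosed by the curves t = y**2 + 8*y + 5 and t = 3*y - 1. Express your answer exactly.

Both boundary curves give t as a function of y, so integrate with respect to y. Setting them equal: y**2 + 5*y + 6 = 0, i.e. (y + 2)*(y + 3) = 0, so they meet at y = -3, -2.
For y in [-3, -2], t = y**2 + 8*y + 5 is on the left; area = ∫[-3,-2] (-(y**2 + 5*y + 6)) dy = 1/6.

1/6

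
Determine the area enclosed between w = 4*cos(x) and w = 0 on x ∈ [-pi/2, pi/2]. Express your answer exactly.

On [-pi/2, pi/2], (4*cos(x)) - (0) = 4*cos(x) is ≥ 0 throughout, so the area is a single integral of |4*cos(x)|.
∫[-pi/2,pi/2] (4*cos(x)) dx = 8.

8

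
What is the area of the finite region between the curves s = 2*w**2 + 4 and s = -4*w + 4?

8/3

Both boundary curves give s as a function of w, so integrate with respect to w. Setting them equal: 2*w**2 + 4*w = 0, i.e. 2*w*(w + 2) = 0, so they meet at w = -2, 0.
For w in [-2, 0], s = 2*w**2 + 4 is on the left; area = ∫[-2,0] (-(2*w**2 + 4*w)) dw = 8/3.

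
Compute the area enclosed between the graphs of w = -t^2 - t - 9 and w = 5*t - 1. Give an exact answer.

Set the curves equal: -t^2 - t - 9 = 5*t - 1, so -t^2 - 6*t - 8 = 0, which factors as -(t + 2)*(t + 4) = 0. The curves meet at t = -4, -2.
On [-4, -2], w = -t^2 - t - 9 is on top; that piece has area ∫[-4,-2] (-t^2 - 6*t - 8) dt = 4/3.

4/3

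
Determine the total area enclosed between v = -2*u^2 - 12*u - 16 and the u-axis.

The curve meets the u-axis where -2*u^2 - 12*u - 16 = 0, i.e. -2*(u + 2)*(u + 4) = 0, at u = -4, -2.
On [-4, -2] the curve lies above the axis; ∫[-4,-2] (-2*u^2 - 12*u - 16) du = 8/3, giving area 8/3.

8/3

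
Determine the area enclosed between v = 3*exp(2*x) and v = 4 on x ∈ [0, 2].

-21/2 - 4*log(3) + 8*log(2) + 3*exp(4)/2

The difference (3*exp(2*x)) - (4) = 3*exp(2*x) - 4 changes sign at x = -log(3)/2 + log(2) inside [0, 2], so split the integral there.
∫[0,-log(3)/2 + log(2)] (3*exp(2*x) - 4) dx = log(9/16) + 1/2; the area of that piece is -1/2 + log(16/9).
∫[-log(3)/2 + log(2),2] (3*exp(2*x) - 4) dx = -10 - 2*log(3) + 4*log(2) + 3*exp(4)/2.
Total area = (-1/2 + log(16/9)) + (-10 - 2*log(3) + 4*log(2) + 3*exp(4)/2) = -21/2 - 4*log(3) + 8*log(2) + 3*exp(4)/2.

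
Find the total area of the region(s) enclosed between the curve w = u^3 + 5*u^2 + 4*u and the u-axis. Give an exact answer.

The curve meets the u-axis where u^3 + 5*u^2 + 4*u = 0, i.e. u*(u + 1)*(u + 4) = 0, at u = -4, -1, 0.
On [-4, -1] the curve lies above the axis; ∫[-4,-1] (u^3 + 5*u^2 + 4*u) du = 45/4, giving area 45/4.
On [-1, 0] the curve lies below the axis; ∫[-1,0] (u^3 + 5*u^2 + 4*u) du = -7/12, giving area 7/12.
Total area = 45/4 + 7/12 = 71/6.

71/6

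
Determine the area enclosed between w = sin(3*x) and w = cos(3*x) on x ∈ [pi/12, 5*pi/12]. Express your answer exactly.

On [pi/12, 5*pi/12], (sin(3*x)) - (cos(3*x)) = sin(3*x) - cos(3*x) is ≥ 0 throughout, so the area is a single integral of |sin(3*x) - cos(3*x)|.
∫[pi/12,5*pi/12] (sin(3*x) - cos(3*x)) dx = 2*sqrt(2)/3.

2*sqrt(2)/3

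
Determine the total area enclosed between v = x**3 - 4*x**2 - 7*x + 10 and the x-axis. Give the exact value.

937/12

The curve meets the x-axis where x**3 - 4*x**2 - 7*x + 10 = 0, i.e. (x - 5)*(x - 1)*(x + 2) = 0, at x = -2, 1, 5.
On [-2, 1] the curve lies above the axis; ∫[-2,1] (x**3 - 4*x**2 - 7*x + 10) dx = 99/4, giving area 99/4.
On [1, 5] the curve lies below the axis; ∫[1,5] (x**3 - 4*x**2 - 7*x + 10) dx = -160/3, giving area 160/3.
Total area = 99/4 + 160/3 = 937/12.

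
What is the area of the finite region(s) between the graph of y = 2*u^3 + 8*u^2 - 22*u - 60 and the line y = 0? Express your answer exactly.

863/3

The curve meets the u-axis where 2*u^3 + 8*u^2 - 22*u - 60 = 0, i.e. 2*(u - 3)*(u + 2)*(u + 5) = 0, at u = -5, -2, 3.
On [-5, -2] the curve lies above the axis; ∫[-5,-2] (2*u^3 + 8*u^2 - 22*u - 60) du = 117/2, giving area 117/2.
On [-2, 3] the curve lies below the axis; ∫[-2,3] (2*u^3 + 8*u^2 - 22*u - 60) du = -1375/6, giving area 1375/6.
Total area = 117/2 + 1375/6 = 863/3.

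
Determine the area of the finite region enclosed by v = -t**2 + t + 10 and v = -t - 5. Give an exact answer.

256/3

Set the curves equal: -t**2 + t + 10 = -t - 5, so -t**2 + 2*t + 15 = 0, which factors as -(t - 5)*(t + 3) = 0. The curves meet at t = -3, 5.
On [-3, 5], v = -t**2 + t + 10 is on top; that piece has area ∫[-3,5] (-t**2 + 2*t + 15) dt = 256/3.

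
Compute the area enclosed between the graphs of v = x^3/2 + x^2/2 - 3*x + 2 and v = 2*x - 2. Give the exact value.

443/12

Set the curves equal: x^3/2 + x^2/2 - 3*x + 2 = 2*x - 2, so x^3/2 + x^2/2 - 5*x + 4 = 0, which factors as (x - 2)*(x - 1)*(x + 4)/2 = 0. The curves meet at x = -4, 1, 2.
On [-4, 1], v = x^3/2 + x^2/2 - 3*x + 2 is on top; that piece has area ∫[-4,1] (x^3/2 + x^2/2 - 5*x + 4) dx = 875/24.
On [1, 2], v = 2*x - 2 is on top; that piece has area ∫[1,2] (-(x^3/2 + x^2/2 - 5*x + 4)) dx = 11/24.
Total enclosed area = 875/24 + 11/24 = 443/12.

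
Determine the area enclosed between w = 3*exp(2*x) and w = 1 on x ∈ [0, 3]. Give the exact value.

On [0, 3], (3*exp(2*x)) - (1) = 3*exp(2*x) - 1 is ≥ 0 throughout, so the area is a single integral of |3*exp(2*x) - 1|.
∫[0,3] (3*exp(2*x) - 1) dx = -9/2 + 3*exp(6)/2.

-9/2 + 3*exp(6)/2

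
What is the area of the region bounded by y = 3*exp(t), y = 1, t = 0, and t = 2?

On [0, 2], (3*exp(t)) - (1) = 3*exp(t) - 1 is ≥ 0 throughout, so the area is a single integral of |3*exp(t) - 1|.
∫[0,2] (3*exp(t) - 1) dt = -5 + 3*exp(2).

-5 + 3*exp(2)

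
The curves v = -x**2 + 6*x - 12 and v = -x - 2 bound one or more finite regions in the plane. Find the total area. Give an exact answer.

Set the curves equal: -x**2 + 6*x - 12 = -x - 2, so -x**2 + 7*x - 10 = 0, which factors as -(x - 5)*(x - 2) = 0. The curves meet at x = 2, 5.
On [2, 5], v = -x**2 + 6*x - 12 is on top; that piece has area ∫[2,5] (-x**2 + 7*x - 10) dx = 9/2.

9/2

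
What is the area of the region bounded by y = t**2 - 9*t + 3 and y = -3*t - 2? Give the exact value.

32/3

Set the curves equal: t**2 - 9*t + 3 = -3*t - 2, so t**2 - 6*t + 5 = 0, which factors as (t - 5)*(t - 1) = 0. The curves meet at t = 1, 5.
On [1, 5], y = -3*t - 2 is on top; that piece has area ∫[1,5] (-(t**2 - 6*t + 5)) dt = 32/3.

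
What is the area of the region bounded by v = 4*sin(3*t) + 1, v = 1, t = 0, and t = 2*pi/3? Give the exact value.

16/3

The difference (4*sin(3*t) + 1) - (1) = 4*sin(3*t) changes sign at t = pi/3 inside [0, 2*pi/3], so split the integral there.
∫[0,pi/3] (4*sin(3*t)) dt = 8/3.
∫[pi/3,2*pi/3] (4*sin(3*t)) dt = -8/3; the area of that piece is 8/3.
Total area = 8/3 + 8/3 = 16/3.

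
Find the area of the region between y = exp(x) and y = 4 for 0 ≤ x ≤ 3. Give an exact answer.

The difference (exp(x)) - (4) = exp(x) - 4 changes sign at x = log(4) inside [0, 3], so split the integral there.
∫[0,log(4)] (exp(x) - 4) dx = 3 - log(256); the area of that piece is -3 + log(256).
∫[log(4),3] (exp(x) - 4) dx = -16 + 8*log(2) + exp(3).
Total area = (-3 + log(256)) + (-16 + 8*log(2) + exp(3)) = -19 + 16*log(2) + exp(3).

-19 + 16*log(2) + exp(3)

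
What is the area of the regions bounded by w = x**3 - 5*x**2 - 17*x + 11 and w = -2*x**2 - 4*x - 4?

128

Set the curves equal: x**3 - 5*x**2 - 17*x + 11 = -2*x**2 - 4*x - 4, so x**3 - 3*x**2 - 13*x + 15 = 0, which factors as (x - 5)*(x - 1)*(x + 3) = 0. The curves meet at x = -3, 1, 5.
On [-3, 1], w = x**3 - 5*x**2 - 17*x + 11 is on top; that piece has area ∫[-3,1] (x**3 - 3*x**2 - 13*x + 15) dx = 64.
On [1, 5], w = -2*x**2 - 4*x - 4 is on top; that piece has area ∫[1,5] (-(x**3 - 3*x**2 - 13*x + 15)) dx = 64.
Total enclosed area = 64 + 64 = 128.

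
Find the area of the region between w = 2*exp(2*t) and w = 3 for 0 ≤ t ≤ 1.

The difference (2*exp(2*t)) - (3) = 2*exp(2*t) - 3 changes sign at t = -log(2)/2 + log(3)/2 inside [0, 1], so split the integral there.
∫[0,-log(2)/2 + log(3)/2] (2*exp(2*t) - 3) dt = log(2*sqrt(6)/9) + 1/2; the area of that piece is -1/2 + log(3*sqrt(6)/4).
∫[-log(2)/2 + log(3)/2,1] (2*exp(2*t) - 3) dt = -9/2 - 3*log(2)/2 + 3*log(3)/2 + exp(2).
Total area = (-1/2 + log(3*sqrt(6)/4)) + (-9/2 - 3*log(2)/2 + 3*log(3)/2 + exp(2)) = -5 - 7*log(2)/2 + log(6)/2 + 5*log(3)/2 + exp(2).

-5 - 7*log(2)/2 + log(6)/2 + 5*log(3)/2 + exp(2)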